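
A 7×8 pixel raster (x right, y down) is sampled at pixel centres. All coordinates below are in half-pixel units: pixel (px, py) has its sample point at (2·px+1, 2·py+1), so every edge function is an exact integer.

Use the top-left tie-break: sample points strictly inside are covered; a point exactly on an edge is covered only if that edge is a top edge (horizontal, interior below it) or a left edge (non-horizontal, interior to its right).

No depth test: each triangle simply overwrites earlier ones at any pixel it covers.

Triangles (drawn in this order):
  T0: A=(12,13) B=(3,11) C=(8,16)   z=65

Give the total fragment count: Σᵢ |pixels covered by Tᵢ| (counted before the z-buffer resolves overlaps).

T0:
  2·area = 35  (B↔C swapped to make it positive)
  edge (12, 13)→(8, 16): d=(-4,3) right/bottom  bias=-1
  edge (8, 16)→(3, 11): d=(-5,-5) top-left  bias=+0
  edge (3, 11)→(12, 13): d=(9,2) right/bottom  bias=-1
    (0,4)@(1, 9): e=[49,0,-14] → ·  [on edge]
    (1,5)@(3, 11): e=[35,0,0] → ·  [on edge]
    (2,6)@(5, 13): e=[21,0,14] → █  [on edge]
    (3,6)@(7, 13): e=[15,10,10] → █
    (4,6)@(9, 13): e=[9,20,6] → █
    (5,6)@(11, 13): e=[3,30,2] → █
    (6,6)@(13, 13): e=[-3,40,-2] → ·
    (2,7)@(5, 15): e=[13,-10,32] → ·
    (3,7)@(7, 15): e=[7,0,28] → █  [on edge]
    (5,7)@(11, 15): e=[-5,20,20] → ·
  covered (6 px):
    · · · · · · ·
    · · · · · · ·
    · · · · · · ·
    · · · · · · ·
    · · · · · · ·
    · · · · · · ·
    · · █ █ █ █ ·
    · · · █ █ · ·

Final: 6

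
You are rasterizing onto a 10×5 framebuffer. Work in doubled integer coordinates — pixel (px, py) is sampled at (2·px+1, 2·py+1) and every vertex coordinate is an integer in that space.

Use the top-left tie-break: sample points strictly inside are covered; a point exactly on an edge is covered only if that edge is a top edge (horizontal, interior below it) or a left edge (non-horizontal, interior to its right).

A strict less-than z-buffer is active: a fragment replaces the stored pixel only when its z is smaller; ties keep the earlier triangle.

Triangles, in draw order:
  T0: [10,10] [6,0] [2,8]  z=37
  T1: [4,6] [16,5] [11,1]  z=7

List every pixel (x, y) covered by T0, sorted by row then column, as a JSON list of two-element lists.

T0:
  2·area = 72  (B↔C swapped to make it positive)
  edge (10, 10)→(2, 8): d=(-8,-2) top-left  bias=+0
  edge (2, 8)→(6, 0): d=(4,-8) top-left  bias=+0
  edge (6, 0)→(10, 10): d=(4,10) right/bottom  bias=-1
    (2,1)@(5, 3): e=[46,4,22] → X
    (3,1)@(7, 3): e=[50,20,2] → X
    (4,1)@(9, 3): e=[54,36,-18] → .
    (2,2)@(5, 5): e=[30,12,30] → X
    (4,2)@(9, 5): e=[38,44,-10] → .
    (1,3)@(3, 7): e=[10,4,58] → X
    (4,3)@(9, 7): e=[22,52,-2] → .
    (1,4)@(3, 9): e=[-6,12,66] → .
    (2,4)@(5, 9): e=[-2,28,46] → .
    (3,4)@(7, 9): e=[2,44,26] → X
    (4,4)@(9, 9): e=[6,60,6] → X
    (5,4)@(11, 9): e=[10,76,-14] → .
  covered (9 px):
    . . . . . . . . . .
    . . X X . . . . . .
    . . X X . . . . . .
    . X X X . . . . . .
    . . . X X . . . . .
T1:
  2·area = 53  (B↔C swapped to make it positive)
  edge (4, 6)→(11, 1): d=(7,-5) top-left  bias=+0
  edge (11, 1)→(16, 5): d=(5,4) right/bottom  bias=-1
  edge (16, 5)→(4, 6): d=(-12,1) right/bottom  bias=-1
    (5,0)@(11, 1): e=[0,0,53] → .  [on edge]
    (4,1)@(9, 3): e=[4,18,31] → X
    (5,1)@(11, 3): e=[14,10,29] → X
    (6,1)@(13, 3): e=[24,2,27] → X
    (7,1)@(15, 3): e=[34,-6,25] → .
    (3,2)@(7, 5): e=[8,36,9] → X
    (7,2)@(15, 5): e=[48,4,1] → X
    (8,2)@(17, 5): e=[58,-4,-1] → .
    (3,3)@(7, 7): e=[22,46,-15] → .
    (4,3)@(9, 7): e=[32,38,-17] → .
    (5,3)@(11, 7): e=[42,30,-19] → .
    (6,3)@(13, 7): e=[52,22,-21] → .
  covered (8 px):
    . . . . . . . . . .
    . . . . X X X . . .
    . . . X X X X X . .
    . . . . . . . . . .
    . . . . . . . . . .

Final: [[2,1],[3,1],[2,2],[3,2],[1,3],[2,3],[3,3],[3,4],[4,4]]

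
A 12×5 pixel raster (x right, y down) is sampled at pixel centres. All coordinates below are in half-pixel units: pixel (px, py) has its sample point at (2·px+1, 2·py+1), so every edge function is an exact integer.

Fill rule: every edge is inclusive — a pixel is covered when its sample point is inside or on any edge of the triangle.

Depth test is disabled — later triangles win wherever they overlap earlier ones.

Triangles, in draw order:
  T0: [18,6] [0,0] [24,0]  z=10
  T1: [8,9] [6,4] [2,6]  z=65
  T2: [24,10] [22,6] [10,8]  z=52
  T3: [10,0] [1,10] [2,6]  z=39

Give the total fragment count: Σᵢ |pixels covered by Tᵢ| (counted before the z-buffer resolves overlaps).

T0:
  2·area = 144
  edge (18, 6)→(0, 0): d=(-18,-6) inclusive
  edge (0, 0)→(24, 0): d=(24,0) inclusive
  edge (24, 0)→(18, 6): d=(-6,6) inclusive
    (1,0)@(3, 1): e=[0,24,120] → █  [on edge]
    (2,0)@(5, 1): e=[12,24,108] → █
    (3,0)@(7, 1): e=[24,24,96] → █
    (4,0)@(9, 1): e=[36,24,84] → █
    (5,0)@(11, 1): e=[48,24,72] → █
    (6,0)@(13, 1): e=[60,24,60] → █
    (7,0)@(15, 1): e=[72,24,48] → █
    (8,0)@(17, 1): e=[84,24,36] → █
    (9,0)@(19, 1): e=[96,24,24] → █
    (10,0)@(21, 1): e=[108,24,12] → █
    (11,0)@(23, 1): e=[120,24,0] → █  [on edge]
    (1,1)@(3, 3): e=[-36,72,108] → ·
    (4,1)@(9, 3): e=[0,72,72] → █  [on edge]
    (10,1)@(21, 3): e=[72,72,0] → █  [on edge]
    (7,2)@(15, 5): e=[0,120,24] → █  [on edge]
    (9,2)@(19, 5): e=[24,120,0] → █  [on edge]
    (8,3)@(17, 7): e=[-24,168,0] → ·  [on edge]
    (10,3)@(21, 7): e=[0,168,-24] → ·  [on edge]
    (7,4)@(15, 9): e=[-72,216,0] → ·  [on edge]
  covered (21 px):
    · █ █ █ █ █ █ █ █ █ █ █
    · · · · █ █ █ █ █ █ █ ·
    · · · · · · · █ █ █ · ·
    · · · · · · · · · · · ·
    · · · · · · · · · · · ·
T1:
  2·area = 24  (B↔C swapped to make it positive)
  edge (8, 9)→(2, 6): d=(-6,-3) inclusive
  edge (2, 6)→(6, 4): d=(4,-2) inclusive
  edge (6, 4)→(8, 9): d=(2,5) inclusive
    (2,2)@(5, 5): e=[15,2,7] → █
    (3,2)@(7, 5): e=[21,6,-3] → ·
    (2,3)@(5, 7): e=[3,10,11] → █
    (3,3)@(7, 7): e=[9,14,1] → █
    (4,3)@(9, 7): e=[15,18,-9] → ·
    (2,4)@(5, 9): e=[-9,18,15] → ·
    (3,4)@(7, 9): e=[-3,22,5] → ·
  covered (3 px):
    · · · · · · · · · · · ·
    · · · · · · · · · · · ·
    · · █ · · · · · · · · ·
    · · █ █ · · · · · · · ·
    · · · · · · · · · · · ·
T2:
  2·area = 52  (B↔C swapped to make it positive)
  edge (24, 10)→(10, 8): d=(-14,-2) inclusive
  edge (10, 8)→(22, 6): d=(12,-2) inclusive
  edge (22, 6)→(24, 10): d=(2,4) inclusive
    (1,3)@(3, 7): e=[0,-26,78] → ·  [on edge]
    (8,3)@(17, 7): e=[28,2,22] → █
    (9,3)@(19, 7): e=[32,6,14] → █
    (10,3)@(21, 7): e=[36,10,6] → █
    (11,3)@(23, 7): e=[40,14,-2] → ·
    (8,4)@(17, 9): e=[0,26,26] → █  [on edge]
    (11,4)@(23, 9): e=[12,38,2] → █
  covered (7 px):
    · · · · · · · · · · · ·
    · · · · · · · · · · · ·
    · · · · · · · · · · · ·
    · · · · · · · · █ █ █ ·
    · · · · · · · · █ █ █ █
T3:
  2·area = 26
  edge (10, 0)→(1, 10): d=(-9,10) inclusive
  edge (1, 10)→(2, 6): d=(1,-4) inclusive
  edge (2, 6)→(10, 0): d=(8,-6) inclusive
    (4,0)@(9, 1): e=[1,23,2] → █
    (5,0)@(11, 1): e=[-19,31,14] → ·
    (3,1)@(7, 3): e=[3,17,6] → █
    (4,1)@(9, 3): e=[-17,25,18] → ·
    (2,2)@(5, 5): e=[5,11,10] → █
    (3,2)@(7, 5): e=[-15,19,22] → ·
    (1,3)@(3, 7): e=[7,5,14] → █
    (2,3)@(5, 7): e=[-13,13,26] → ·
    (1,4)@(3, 9): e=[-11,7,30] → ·
  covered (4 px):
    · · · · █ · · · · · · ·
    · · · █ · · · · · · · ·
    · · █ · · · · · · · · ·
    · █ · · · · · · · · · ·
    · · · · · · · · · · · ·

Final: 35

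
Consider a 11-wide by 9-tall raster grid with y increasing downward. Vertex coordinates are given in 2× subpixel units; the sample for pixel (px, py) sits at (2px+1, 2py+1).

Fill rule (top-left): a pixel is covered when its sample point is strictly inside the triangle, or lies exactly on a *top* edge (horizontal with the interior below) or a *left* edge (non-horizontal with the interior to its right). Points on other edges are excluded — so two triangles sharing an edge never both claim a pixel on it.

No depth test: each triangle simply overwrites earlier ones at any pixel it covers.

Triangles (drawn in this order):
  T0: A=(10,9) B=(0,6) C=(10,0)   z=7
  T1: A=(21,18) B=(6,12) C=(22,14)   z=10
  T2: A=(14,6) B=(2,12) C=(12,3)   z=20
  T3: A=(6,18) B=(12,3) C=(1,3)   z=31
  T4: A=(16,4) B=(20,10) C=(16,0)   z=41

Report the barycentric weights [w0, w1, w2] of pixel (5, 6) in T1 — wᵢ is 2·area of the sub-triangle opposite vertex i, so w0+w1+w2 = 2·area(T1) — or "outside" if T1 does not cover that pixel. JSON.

T0:
  2·area = 90
  edge (10, 9)→(0, 6): d=(-10,-3) top-left  bias=+0
  edge (0, 6)→(10, 0): d=(10,-6) top-left  bias=+0
  edge (10, 0)→(10, 9): d=(0,9) right/bottom  bias=-1
    (4,0)@(9, 1): e=[77,4,9] → X
    (5,0)@(11, 1): e=[83,16,-9] → .
    (2,1)@(5, 3): e=[45,0,45] → X  [on edge]
    (3,1)@(7, 3): e=[51,12,27] → X
    (5,1)@(11, 3): e=[63,36,-9] → .
    (1,2)@(3, 5): e=[19,8,63] → X
    (5,2)@(11, 5): e=[43,56,-9] → .
    (1,3)@(3, 7): e=[-1,28,63] → .
    (2,3)@(5, 7): e=[5,40,45] → X
    (5,3)@(11, 7): e=[23,76,-9] → .
    (2,4)@(5, 9): e=[-15,60,45] → .
    (3,4)@(7, 9): e=[-9,72,27] → .
  covered (11 px):
    . . . . X . . . . . .
    . . X X X . . . . . .
    . X X X X . . . . . .
    . . X X X . . . . . .
    . . . . . . . . . . .
    . . . . . . . . . . .
    . . . . . . . . . . .
    . . . . . . . . . . .
    . . . . . . . . . . .
T1:
  2·area = 66
  edge (21, 18)→(6, 12): d=(-15,-6) top-left  bias=+0
  edge (6, 12)→(22, 14): d=(16,2) right/bottom  bias=-1
  edge (22, 14)→(21, 18): d=(-1,4) right/bottom  bias=-1
    (4,6)@(9, 13): e=[3,10,53] → X
    (5,6)@(11, 13): e=[15,6,45] → X
    (6,6)@(13, 13): e=[27,2,37] → X
    (7,6)@(15, 13): e=[39,-2,29] → .
    (4,7)@(9, 15): e=[-27,42,51] → .
    (5,7)@(11, 15): e=[-15,38,43] → .
    (6,7)@(13, 15): e=[-3,34,35] → .
    (7,7)@(15, 15): e=[9,30,27] → X
    (8,7)@(17, 15): e=[21,26,19] → X
    (9,7)@(19, 15): e=[33,22,11] → X
    (10,7)@(21, 15): e=[45,18,3] → X
    (7,8)@(15, 17): e=[-21,62,25] → .
  covered (9 px):
    . . . . . . . . . . .
    . . . . . . . . . . .
    . . . . . . . . . . .
    . . . . . . . . . . .
    . . . . . . . . . . .
    . . . . . . . . . . .
    . . . . X X X . . . .
    . . . . . . . X X X X
    . . . . . . . . . X X
T2:
  2·area = 48
  edge (14, 6)→(2, 12): d=(-12,6) right/bottom  bias=-1
  edge (2, 12)→(12, 3): d=(10,-9) top-left  bias=+0
  edge (12, 3)→(14, 6): d=(2,3) right/bottom  bias=-1
    (5,2)@(11, 5): e=[30,11,7] → X
    (6,2)@(13, 5): e=[18,29,1] → X
    (7,2)@(15, 5): e=[6,47,-5] → .
    (4,3)@(9, 7): e=[18,13,17] → X
    (6,3)@(13, 7): e=[-6,49,5] → .
    (3,4)@(7, 9): e=[6,15,27] → X
    (4,4)@(9, 9): e=[-6,33,21] → .
    (5,4)@(11, 9): e=[-18,51,15] → .
    (3,5)@(7, 11): e=[-18,35,31] → .
  covered (5 px):
    . . . . . . . . . . .
    . . . . . . . . . . .
    . . . . . X X . . . .
    . . . . X X . . . . .
    . . . X . . . . . . .
    . . . . . . . . . . .
    . . . . . . . . . . .
    . . . . . . . . . . .
    . . . . . . . . . . .
T3:
  2·area = 165  (B↔C swapped to make it positive)
  edge (6, 18)→(1, 3): d=(-5,-15) top-left  bias=+0
  edge (1, 3)→(12, 3): d=(11,0) top-left  bias=+0
  edge (12, 3)→(6, 18): d=(-6,15) right/bottom  bias=-1
    (0,1)@(1, 3): e=[0,0,165] → X  [on edge]
    (1,1)@(3, 3): e=[30,0,135] → X  [on edge]
    (2,1)@(5, 3): e=[60,0,105] → X  [on edge]
    (3,1)@(7, 3): e=[90,0,75] → X  [on edge]
    (4,1)@(9, 3): e=[120,0,45] → X  [on edge]
    (5,1)@(11, 3): e=[150,0,15] → X  [on edge]
    (6,1)@(13, 3): e=[180,0,-15] → .  [on edge]
    (7,1)@(15, 3): e=[210,0,-45] → .  [on edge]
    (8,1)@(17, 3): e=[240,0,-75] → .  [on edge]
    (9,1)@(19, 3): e=[270,0,-105] → .  [on edge]
    (10,1)@(21, 3): e=[300,0,-135] → .  [on edge]
    (0,2)@(1, 5): e=[-10,22,153] → .
    (1,4)@(3, 9): e=[0,66,99] → X  [on edge]
    (2,7)@(5, 15): e=[0,132,33] → X  [on edge]
  covered (25 px):
    . . . . . . . . . . .
    X X X X X X . . . . .
    . X X X X X . . . . .
    . X X X X . . . . . .
    . X X X X . . . . . .
    . . X X . . . . . . .
    . . X X . . . . . . .
    . . X X . . . . . . .
    . . . . . . . . . . .
T4:
  2·area = 16  (B↔C swapped to make it positive)
  edge (16, 4)→(16, 0): d=(0,-4) top-left  bias=+0
  edge (16, 0)→(20, 10): d=(4,10) right/bottom  bias=-1
  edge (20, 10)→(16, 4): d=(-4,-6) top-left  bias=+0
    (8,1)@(17, 3): e=[4,2,10] → X
    (9,1)@(19, 3): e=[12,-18,22] → .
    (8,2)@(17, 5): e=[4,10,2] → X
    (9,2)@(19, 5): e=[12,-10,14] → .
    (8,3)@(17, 7): e=[4,18,-6] → .
  covered (2 px):
    . . . . . . . . . . .
    . . . . . . . . X . .
    . . . . . . . . X . .
    . . . . . . . . . . .
    . . . . . . . . . . .
    . . . . . . . . . . .
    . . . . . . . . . . .
    . . . . . . . . . . .
    . . . . . . . . . . .

Final: [6,45,15]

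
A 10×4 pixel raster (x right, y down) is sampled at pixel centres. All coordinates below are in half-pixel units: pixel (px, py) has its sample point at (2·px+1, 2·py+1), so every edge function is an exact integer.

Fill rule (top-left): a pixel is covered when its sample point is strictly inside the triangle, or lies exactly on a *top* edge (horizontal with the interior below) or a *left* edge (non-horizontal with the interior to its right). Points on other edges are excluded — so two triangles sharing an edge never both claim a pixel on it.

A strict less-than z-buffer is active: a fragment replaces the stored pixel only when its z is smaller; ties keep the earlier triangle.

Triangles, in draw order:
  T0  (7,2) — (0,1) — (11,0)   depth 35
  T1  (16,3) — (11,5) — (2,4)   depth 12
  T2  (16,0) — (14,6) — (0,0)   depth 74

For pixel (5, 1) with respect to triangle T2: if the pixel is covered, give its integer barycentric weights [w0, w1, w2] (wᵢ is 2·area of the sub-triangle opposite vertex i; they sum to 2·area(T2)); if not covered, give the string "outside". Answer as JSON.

T0:
  2·area = 18
  edge (7, 2)→(0, 1): d=(-7,-1) top-left  bias=+0
  edge (0, 1)→(11, 0): d=(11,-1) top-left  bias=+0
  edge (11, 0)→(7, 2): d=(-4,2) right/bottom  bias=-1
    (0,0)@(1, 1): e=[1,1,16] → X
    (1,0)@(3, 1): e=[3,3,12] → X
    (2,0)@(5, 1): e=[5,5,8] → X
    (3,0)@(7, 1): e=[7,7,4] → X
    (4,0)@(9, 1): e=[9,9,0] → .  [on edge]
    (0,1)@(1, 3): e=[-13,23,8] → .
    (1,1)@(3, 3): e=[-11,25,4] → .
    (2,1)@(5, 3): e=[-9,27,0] → .  [on edge]
    (3,1)@(7, 3): e=[-7,29,-4] → .
    (0,2)@(1, 5): e=[-27,45,0] → .  [on edge]
  covered (4 px):
    X X X X . . . . . .
    . . . . . . . . . .
    . . . . . . . . . .
    . . . . . . . . . .
T1:
  2·area = 23
  edge (16, 3)→(11, 5): d=(-5,2) right/bottom  bias=-1
  edge (11, 5)→(2, 4): d=(-9,-1) top-left  bias=+0
  edge (2, 4)→(16, 3): d=(14,-1) top-left  bias=+0
    (5,2)@(11, 5): e=[0,0,23] → .  [on edge]
  covered (0 px):
    . . . . . . . . . .
    . . . . . . . . . .
    . . . . . . . . . .
    . . . . . . . . . .
T2:
  2·area = 96
  edge (16, 0)→(14, 6): d=(-2,6) right/bottom  bias=-1
  edge (14, 6)→(0, 0): d=(-14,-6) top-left  bias=+0
  edge (0, 0)→(16, 0): d=(16,0) top-left  bias=+0
    (1,0)@(3, 1): e=[76,4,16] → X
    (2,0)@(5, 1): e=[64,16,16] → X
    (3,0)@(7, 1): e=[52,28,16] → X
    (4,0)@(9, 1): e=[40,40,16] → X
    (5,0)@(11, 1): e=[28,52,16] → X
    (6,0)@(13, 1): e=[16,64,16] → X
    (7,0)@(15, 1): e=[4,76,16] → X
    (8,0)@(17, 1): e=[-8,88,16] → .
    (1,1)@(3, 3): e=[72,-24,48] → .
    (2,1)@(5, 3): e=[60,-12,48] → .
    (3,1)@(7, 3): e=[48,0,48] → X  [on edge]
    (7,1)@(15, 3): e=[0,48,48] → .  [on edge]
  covered (12 px):
    . X X X X X X X . .
    . . . X X X X . . .
    . . . . . . X . . .
    . . . . . . . . . .

Result: [24,48,24]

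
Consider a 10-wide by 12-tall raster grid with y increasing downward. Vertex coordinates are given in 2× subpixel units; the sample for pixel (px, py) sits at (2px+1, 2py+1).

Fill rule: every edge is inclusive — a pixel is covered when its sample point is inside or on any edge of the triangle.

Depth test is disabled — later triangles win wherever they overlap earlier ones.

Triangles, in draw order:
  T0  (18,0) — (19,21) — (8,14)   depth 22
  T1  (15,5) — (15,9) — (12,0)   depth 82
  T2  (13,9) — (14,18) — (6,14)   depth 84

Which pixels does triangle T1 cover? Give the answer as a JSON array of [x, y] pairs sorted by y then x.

T0:
  2·area = 224
  edge (18, 0)→(19, 21): d=(1,21) inclusive
  edge (19, 21)→(8, 14): d=(-11,-7) inclusive
  edge (8, 14)→(18, 0): d=(10,-14) inclusive
    (8,1)@(17, 3): e=[24,184,16] → X
    (9,1)@(19, 3): e=[-18,198,44] → .
    (7,2)@(15, 5): e=[68,148,8] → X
    (9,2)@(19, 5): e=[-16,176,64] → .
    (6,3)@(13, 7): e=[112,112,0] → X  [on edge]
    (9,3)@(19, 7): e=[-14,154,84] → .
    (6,4)@(13, 9): e=[114,90,20] → X
    (9,4)@(19, 9): e=[-12,132,104] → .
    (5,5)@(11, 11): e=[158,54,12] → X
    (9,5)@(19, 11): e=[-10,110,124] → .
    (4,6)@(9, 13): e=[202,18,4] → X
    (9,6)@(19, 13): e=[-8,88,144] → .
    (1,10)@(3, 21): e=[336,-112,0] → .  [on edge]
    (9,10)@(19, 21): e=[0,0,224] → X  [on edge]
  covered (27 px):
    . . . . . . . . . .
    . . . . . . . . X .
    . . . . . . . X X .
    . . . . . . X X X .
    . . . . . . X X X .
    . . . . . X X X X .
    . . . . X X X X X .
    . . . . . X X X X .
    . . . . . . X X X .
    . . . . . . . . X .
    . . . . . . . . . X
    . . . . . . . . . .
T1:
  2·area = 12
  edge (15, 5)→(15, 9): d=(0,4) inclusive
  edge (15, 9)→(12, 0): d=(-3,-9) inclusive
  edge (12, 0)→(15, 5): d=(3,5) inclusive
    (7,0)@(15, 1): e=[0,24,-12] → .  [on edge]
    (6,1)@(13, 3): e=[8,0,4] → X  [on edge]
    (7,1)@(15, 3): e=[0,18,-6] → .  [on edge]
    (6,2)@(13, 5): e=[8,-6,10] → .
    (7,2)@(15, 5): e=[0,12,0] → X  [on edge]
    (8,2)@(17, 5): e=[-8,30,-10] → .
    (7,3)@(15, 7): e=[0,6,6] → X  [on edge]
    (8,3)@(17, 7): e=[-8,24,-4] → .
    (7,4)@(15, 9): e=[0,0,12] → X  [on edge]
    (8,4)@(17, 9): e=[-8,18,2] → .
    (7,5)@(15, 11): e=[0,-6,18] → .  [on edge]
    (7,6)@(15, 13): e=[0,-12,24] → .  [on edge]
    (7,7)@(15, 15): e=[0,-18,30] → .  [on edge]
    (8,7)@(17, 15): e=[-8,0,20] → .  [on edge]
    (7,8)@(15, 17): e=[0,-24,36] → .  [on edge]
    (7,9)@(15, 19): e=[0,-30,42] → .  [on edge]
    (7,10)@(15, 21): e=[0,-36,48] → .  [on edge]
    (9,10)@(19, 21): e=[-16,0,28] → .  [on edge]
    (7,11)@(15, 23): e=[0,-42,54] → .  [on edge]
  covered (4 px):
    . . . . . . . . . .
    . . . . . . X . . .
    . . . . . . . X . .
    . . . . . . . X . .
    . . . . . . . X . .
    . . . . . . . . . .
    . . . . . . . . . .
    . . . . . . . . . .
    . . . . . . . . . .
    . . . . . . . . . .
    . . . . . . . . . .
    . . . . . . . . . .
T2:
  2·area = 68
  edge (13, 9)→(14, 18): d=(1,9) inclusive
  edge (14, 18)→(6, 14): d=(-8,-4) inclusive
  edge (6, 14)→(13, 9): d=(7,-5) inclusive
    (6,4)@(13, 9): e=[0,68,0] → X  [on edge]
    (7,4)@(15, 9): e=[-18,76,10] → .
    (5,5)@(11, 11): e=[20,44,4] → X
    (7,5)@(15, 11): e=[-16,60,24] → .
    (4,6)@(9, 13): e=[40,20,8] → X
    (7,6)@(15, 13): e=[-14,44,38] → .
    (4,7)@(9, 15): e=[42,4,22] → X
    (7,7)@(15, 15): e=[-12,28,52] → .
    (4,8)@(9, 17): e=[44,-12,36] → .
    (5,8)@(11, 17): e=[26,-4,46] → .
    (6,8)@(13, 17): e=[8,4,56] → X
    (7,8)@(15, 17): e=[-10,12,66] → .
  covered (10 px):
    . . . . . . . . . .
    . . . . . . . . . .
    . . . . . . . . . .
    . . . . . . . . . .
    . . . . . . X . . .
    . . . . . X X . . .
    . . . . X X X . . .
    . . . . X X X . . .
    . . . . . . X . . .
    . . . . . . . . . .
    . . . . . . . . . .
    . . . . . . . . . .

Answer: [[6,1],[7,2],[7,3],[7,4]]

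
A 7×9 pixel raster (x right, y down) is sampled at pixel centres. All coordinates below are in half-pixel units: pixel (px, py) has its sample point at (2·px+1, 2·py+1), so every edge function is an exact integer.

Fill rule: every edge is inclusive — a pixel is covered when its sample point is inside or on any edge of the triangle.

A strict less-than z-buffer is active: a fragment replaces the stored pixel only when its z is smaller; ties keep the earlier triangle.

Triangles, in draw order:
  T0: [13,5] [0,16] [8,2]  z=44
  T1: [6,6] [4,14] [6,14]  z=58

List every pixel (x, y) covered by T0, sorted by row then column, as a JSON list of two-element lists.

T0:
  2·area = 94
  edge (13, 5)→(0, 16): d=(-13,11) inclusive
  edge (0, 16)→(8, 2): d=(8,-14) inclusive
  edge (8, 2)→(13, 5): d=(5,3) inclusive
    (4,1)@(9, 3): e=[70,22,2] → █
    (5,1)@(11, 3): e=[48,50,-4] → ·
    (3,2)@(7, 5): e=[66,10,18] → █
    (5,2)@(11, 5): e=[22,66,6] → █
    (6,2)@(13, 5): e=[0,94,0] → █  [on edge]
    (3,3)@(7, 7): e=[40,26,28] → █
    (5,3)@(11, 7): e=[-4,82,16] → ·
    (6,3)@(13, 7): e=[-26,110,10] → ·
    (2,4)@(5, 9): e=[36,14,44] → █
    (4,4)@(9, 9): e=[-8,70,32] → ·
    (1,5)@(3, 11): e=[32,2,60] → █
    (3,5)@(7, 11): e=[-12,58,48] → ·
  covered (13 px):
    · · · · · · ·
    · · · · █ · ·
    · · · █ █ █ █
    · · · █ █ · ·
    · · █ █ · · ·
    · █ █ · · · ·
    · █ · · · · ·
    █ · · · · · ·
    · · · · · · ·
T1:
  2·area = 16  (B↔C swapped to make it positive)
  edge (6, 6)→(6, 14): d=(0,8) inclusive
  edge (6, 14)→(4, 14): d=(-2,0) inclusive
  edge (4, 14)→(6, 6): d=(2,-8) inclusive
    (2,5)@(5, 11): e=[8,6,2] → █
    (3,5)@(7, 11): e=[-8,6,18] → ·
    (2,6)@(5, 13): e=[8,2,6] → █
    (3,6)@(7, 13): e=[-8,2,22] → ·
    (2,7)@(5, 15): e=[8,-2,10] → ·
  covered (2 px):
    · · · · · · ·
    · · · · · · ·
    · · · · · · ·
    · · · · · · ·
    · · · · · · ·
    · · █ · · · ·
    · · █ · · · ·
    · · · · · · ·
    · · · · · · ·

Final: [[4,1],[3,2],[4,2],[5,2],[6,2],[3,3],[4,3],[2,4],[3,4],[1,5],[2,5],[1,6],[0,7]]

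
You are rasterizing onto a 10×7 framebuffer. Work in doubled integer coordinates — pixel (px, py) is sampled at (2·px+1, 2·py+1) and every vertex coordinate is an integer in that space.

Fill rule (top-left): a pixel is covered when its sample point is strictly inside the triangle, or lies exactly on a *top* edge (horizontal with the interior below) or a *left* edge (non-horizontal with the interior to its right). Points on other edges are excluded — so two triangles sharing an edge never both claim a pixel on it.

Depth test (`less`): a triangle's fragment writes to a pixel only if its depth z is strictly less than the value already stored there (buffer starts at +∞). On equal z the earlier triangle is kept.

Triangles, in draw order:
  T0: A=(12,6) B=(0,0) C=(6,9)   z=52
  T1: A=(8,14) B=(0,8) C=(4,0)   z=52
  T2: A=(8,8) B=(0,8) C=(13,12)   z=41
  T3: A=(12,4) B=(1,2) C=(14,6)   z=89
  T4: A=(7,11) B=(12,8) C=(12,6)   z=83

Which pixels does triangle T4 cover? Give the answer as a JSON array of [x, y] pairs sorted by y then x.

T0:
  2·area = 72  (B↔C swapped to make it positive)
  edge (12, 6)→(6, 9): d=(-6,3) right/bottom  bias=-1
  edge (6, 9)→(0, 0): d=(-6,-9) top-left  bias=+0
  edge (0, 0)→(12, 6): d=(12,6) right/bottom  bias=-1
    (0,0)@(1, 1): e=[63,3,6] → #
    (1,0)@(3, 1): e=[57,21,-6] → ·
    (0,1)@(1, 3): e=[51,-9,30] → ·
    (1,1)@(3, 3): e=[45,9,18] → #
    (2,1)@(5, 3): e=[39,27,6] → #
    (3,1)@(7, 3): e=[33,45,-6] → ·
    (1,2)@(3, 5): e=[33,-3,42] → ·
    (2,2)@(5, 5): e=[27,15,30] → #
    (3,2)@(7, 5): e=[21,33,18] → #
    (4,2)@(9, 5): e=[15,51,6] → #
    (5,2)@(11, 5): e=[9,69,-6] → ·
    (2,3)@(5, 7): e=[15,3,54] → #
  covered (9 px):
    # · · · · · · · · ·
    · # # · · · · · · ·
    · · # # # · · · · ·
    · · # # # · · · · ·
    · · · · · · · · · ·
    · · · · · · · · · ·
    · · · · · · · · · ·
T1:
  2·area = 88
  edge (8, 14)→(0, 8): d=(-8,-6) top-left  bias=+0
  edge (0, 8)→(4, 0): d=(4,-8) top-left  bias=+0
  edge (4, 0)→(8, 14): d=(4,14) right/bottom  bias=-1
    (1,1)@(3, 3): e=[58,4,26] → #
    (2,1)@(5, 3): e=[70,20,-2] → ·
    (1,2)@(3, 5): e=[42,12,34] → #
    (2,2)@(5, 5): e=[54,28,6] → #
    (3,2)@(7, 5): e=[66,44,-22] → ·
    (0,3)@(1, 7): e=[14,4,70] → #
    (3,3)@(7, 7): e=[50,52,-14] → ·
    (0,4)@(1, 9): e=[-2,12,78] → ·
    (1,4)@(3, 9): e=[10,28,50] → #
    (3,4)@(7, 9): e=[34,60,-6] → ·
    (1,5)@(3, 11): e=[-6,36,58] → ·
    (2,5)@(5, 11): e=[6,52,30] → #
  covered (11 px):
    · · · · · · · · · ·
    · # · · · · · · · ·
    · # # · · · · · · ·
    # # # · · · · · · ·
    · # # · · · · · · ·
    · · # # · · · · · ·
    · · · # · · · · · ·
T2:
  2·area = 32  (B↔C swapped to make it positive)
  edge (8, 8)→(13, 12): d=(5,4) right/bottom  bias=-1
  edge (13, 12)→(0, 8): d=(-13,-4) top-left  bias=+0
  edge (0, 8)→(8, 8): d=(8,0) top-left  bias=+0
    (2,4)@(5, 9): e=[17,7,8] → #
    (3,4)@(7, 9): e=[9,15,8] → #
    (4,4)@(9, 9): e=[1,23,8] → #
    (5,4)@(11, 9): e=[-7,31,8] → ·
    (2,5)@(5, 11): e=[27,-19,24] → ·
    (3,5)@(7, 11): e=[19,-11,24] → ·
    (4,5)@(9, 11): e=[11,-3,24] → ·
    (5,5)@(11, 11): e=[3,5,24] → #
    (6,5)@(13, 11): e=[-5,13,24] → ·
    (5,6)@(11, 13): e=[13,-21,40] → ·
  covered (4 px):
    · · · · · · · · · ·
    · · · · · · · · · ·
    · · · · · · · · · ·
    · · · · · · · · · ·
    · · # # # · · · · ·
    · · · · · # · · · ·
    · · · · · · · · · ·
T3:
  2·area = 18  (B↔C swapped to make it positive)
  edge (12, 4)→(14, 6): d=(2,2) right/bottom  bias=-1
  edge (14, 6)→(1, 2): d=(-13,-4) top-left  bias=+0
  edge (1, 2)→(12, 4): d=(11,2) right/bottom  bias=-1
    (4,0)@(9, 1): e=[0,45,-27] → ·  [on edge]
    (2,1)@(5, 3): e=[12,3,3] → #
    (3,1)@(7, 3): e=[8,11,-1] → ·
    (5,1)@(11, 3): e=[0,27,-9] → ·  [on edge]
    (2,2)@(5, 5): e=[16,-23,25] → ·
    (5,2)@(11, 5): e=[4,1,13] → #
    (6,2)@(13, 5): e=[0,9,9] → ·  [on edge]
    (5,3)@(11, 7): e=[8,-25,35] → ·
    (7,3)@(15, 7): e=[0,-9,27] → ·  [on edge]
    (8,4)@(17, 9): e=[0,-27,45] → ·  [on edge]
    (9,5)@(19, 11): e=[0,-45,63] → ·  [on edge]
  covered (2 px):
    · · · · · · · · · ·
    · · # · · · · · · ·
    · · · · · # · · · ·
    · · · · · · · · · ·
    · · · · · · · · · ·
    · · · · · · · · · ·
    · · · · · · · · · ·
T4:
  2·area = 10  (B↔C swapped to make it positive)
  edge (7, 11)→(12, 6): d=(5,-5) top-left  bias=+0
  edge (12, 6)→(12, 8): d=(0,2) right/bottom  bias=-1
  edge (12, 8)→(7, 11): d=(-5,3) right/bottom  bias=-1
    (8,0)@(17, 1): e=[0,-10,20] → ·  [on edge]
    (7,1)@(15, 3): e=[0,-6,16] → ·  [on edge]
    (6,2)@(13, 5): e=[0,-2,12] → ·  [on edge]
    (8,2)@(17, 5): e=[20,-10,0] → ·  [on edge]
    (5,3)@(11, 7): e=[0,2,8] → #  [on edge]
    (6,3)@(13, 7): e=[10,-2,2] → ·
    (4,4)@(9, 9): e=[0,6,4] → #  [on edge]
    (5,4)@(11, 9): e=[10,2,-2] → ·
    (3,5)@(7, 11): e=[0,10,0] → ·  [on edge]
    (4,5)@(9, 11): e=[10,6,-6] → ·
    (2,6)@(5, 13): e=[0,14,-4] → ·  [on edge]
  covered (2 px):
    · · · · · · · · · ·
    · · · · · · · · · ·
    · · · · · · · · · ·
    · · · · · # · · · ·
    · · · · # · · · · ·
    · · · · · · · · · ·
    · · · · · · · · · ·

Result: [[5,3],[4,4]]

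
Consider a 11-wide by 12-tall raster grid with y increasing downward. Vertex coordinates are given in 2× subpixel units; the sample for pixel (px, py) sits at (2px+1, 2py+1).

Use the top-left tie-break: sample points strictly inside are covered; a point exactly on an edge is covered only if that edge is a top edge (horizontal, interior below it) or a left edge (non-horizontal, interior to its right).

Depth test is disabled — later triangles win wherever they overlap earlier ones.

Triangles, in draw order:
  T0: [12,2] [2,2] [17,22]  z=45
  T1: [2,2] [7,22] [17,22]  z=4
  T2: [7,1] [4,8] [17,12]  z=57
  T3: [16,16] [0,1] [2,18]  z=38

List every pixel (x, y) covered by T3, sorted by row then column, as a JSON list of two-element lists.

T0:
  2·area = 200  (B↔C swapped to make it positive)
  edge (12, 2)→(17, 22): d=(5,20) right/bottom  bias=-1
  edge (17, 22)→(2, 2): d=(-15,-20) top-left  bias=+0
  edge (2, 2)→(12, 2): d=(10,0) top-left  bias=+0
    (1,1)@(3, 3): e=[185,5,10] → #
    (2,1)@(5, 3): e=[145,45,10] → #
    (3,1)@(7, 3): e=[105,85,10] → #
    (4,1)@(9, 3): e=[65,125,10] → #
    (5,1)@(11, 3): e=[25,165,10] → #
    (6,1)@(13, 3): e=[-15,205,10] → ·
    (1,2)@(3, 5): e=[195,-25,30] → ·
    (2,2)@(5, 5): e=[155,15,30] → #
    (6,2)@(13, 5): e=[-5,175,30] → ·
    (2,3)@(5, 7): e=[165,-15,50] → ·
    (3,3)@(7, 7): e=[125,25,50] → #
    (6,3)@(13, 7): e=[5,145,50] → #
  covered (25 px):
    · · · · · · · · · · ·
    · # # # # # · · · · ·
    · · # # # # · · · · ·
    · · · # # # # · · · ·
    · · · · # # # · · · ·
    · · · · # # # · · · ·
    · · · · · # # · · · ·
    · · · · · · # # · · ·
    · · · · · · · # · · ·
    · · · · · · · # · · ·
    · · · · · · · · · · ·
    · · · · · · · · · · ·
T1:
  2·area = 200  (B↔C swapped to make it positive)
  edge (2, 2)→(17, 22): d=(15,20) right/bottom  bias=-1
  edge (17, 22)→(7, 22): d=(-10,0) right/bottom  bias=-1
  edge (7, 22)→(2, 2): d=(-5,-20) top-left  bias=+0
    (1,2)@(3, 5): e=[25,170,5] → #
    (2,2)@(5, 5): e=[-15,170,45] → ·
    (1,3)@(3, 7): e=[55,150,-5] → ·
    (2,3)@(5, 7): e=[15,150,35] → #
    (3,3)@(7, 7): e=[-25,150,75] → ·
    (2,4)@(5, 9): e=[45,130,25] → #
    (3,4)@(7, 9): e=[5,130,65] → #
    (4,4)@(9, 9): e=[-35,130,105] → ·
    (2,5)@(5, 11): e=[75,110,15] → #
    (4,5)@(9, 11): e=[-5,110,95] → ·
    (2,6)@(5, 13): e=[105,90,5] → #
    (4,6)@(9, 13): e=[25,90,85] → #
  covered (25 px):
    · · · · · · · · · · ·
    · · · · · · · · · · ·
    · # · · · · · · · · ·
    · · # · · · · · · · ·
    · · # # · · · · · · ·
    · · # # · · · · · · ·
    · · # # # · · · · · ·
    · · · # # # · · · · ·
    · · · # # # # · · · ·
    · · · # # # # · · · ·
    · · · # # # # # · · ·
    · · · · · · · · · · ·
T2:
  2·area = 103  (B↔C swapped to make it positive)
  edge (7, 1)→(17, 12): d=(10,11) right/bottom  bias=-1
  edge (17, 12)→(4, 8): d=(-13,-4) top-left  bias=+0
  edge (4, 8)→(7, 1): d=(3,-7) top-left  bias=+0
    (3,0)@(7, 1): e=[0,103,0] → ·  [on edge]
    (3,1)@(7, 3): e=[20,77,6] → #
    (4,1)@(9, 3): e=[-2,85,20] → ·
    (3,2)@(7, 5): e=[40,51,12] → #
    (4,2)@(9, 5): e=[18,59,26] → #
    (5,2)@(11, 5): e=[-4,67,40] → ·
    (2,3)@(5, 7): e=[82,17,4] → #
    (5,3)@(11, 7): e=[16,41,46] → #
    (6,3)@(13, 7): e=[-6,49,60] → ·
    (2,4)@(5, 9): e=[102,-9,10] → ·
    (3,4)@(7, 9): e=[80,-1,24] → ·
    (4,4)@(9, 9): e=[58,7,38] → #
    (0,7)@(1, 15): e=[206,-103,0] → ·  [on edge]
  covered (11 px):
    · · · · · · · · · · ·
    · · · # · · · · · · ·
    · · · # # · · · · · ·
    · · # # # # · · · · ·
    · · · · # # # · · · ·
    · · · · · · · # · · ·
    · · · · · · · · · · ·
    · · · · · · · · · · ·
    · · · · · · · · · · ·
    · · · · · · · · · · ·
    · · · · · · · · · · ·
    · · · · · · · · · · ·
T3:
  2·area = 242  (B↔C swapped to make it positive)
  edge (16, 16)→(2, 18): d=(-14,2) right/bottom  bias=-1
  edge (2, 18)→(0, 1): d=(-2,-17) top-left  bias=+0
  edge (0, 1)→(16, 16): d=(16,15) right/bottom  bias=-1
    (0,1)@(1, 3): e=[212,13,17] → #
    (1,1)@(3, 3): e=[208,47,-13] → ·
    (0,2)@(1, 5): e=[184,9,49] → #
    (1,2)@(3, 5): e=[180,43,19] → #
    (2,2)@(5, 5): e=[176,77,-11] → ·
    (0,3)@(1, 7): e=[156,5,81] → #
    (2,3)@(5, 7): e=[148,73,21] → #
    (3,3)@(7, 7): e=[144,107,-9] → ·
    (0,4)@(1, 9): e=[128,1,113] → #
    (3,4)@(7, 9): e=[116,103,23] → #
    (4,4)@(9, 9): e=[112,137,-7] → ·
    (0,5)@(1, 11): e=[100,-3,145] → ·
    (4,8)@(9, 17): e=[0,121,121] → ·  [on edge]
  covered (28 px):
    · · · · · · · · · · ·
    # · · · · · · · · · ·
    # # · · · · · · · · ·
    # # # · · · · · · · ·
    # # # # · · · · · · ·
    · # # # # · · · · · ·
    · # # # # # · · · · ·
    · # # # # # # · · · ·
    · # # # · · · · · · ·
    · · · · · · · · · · ·
    · · · · · · · · · · ·
    · · · · · · · · · · ·

Final: [[0,1],[0,2],[1,2],[0,3],[1,3],[2,3],[0,4],[1,4],[2,4],[3,4],[1,5],[2,5],[3,5],[4,5],[1,6],[2,6],[3,6],[4,6],[5,6],[1,7],[2,7],[3,7],[4,7],[5,7],[6,7],[1,8],[2,8],[3,8]]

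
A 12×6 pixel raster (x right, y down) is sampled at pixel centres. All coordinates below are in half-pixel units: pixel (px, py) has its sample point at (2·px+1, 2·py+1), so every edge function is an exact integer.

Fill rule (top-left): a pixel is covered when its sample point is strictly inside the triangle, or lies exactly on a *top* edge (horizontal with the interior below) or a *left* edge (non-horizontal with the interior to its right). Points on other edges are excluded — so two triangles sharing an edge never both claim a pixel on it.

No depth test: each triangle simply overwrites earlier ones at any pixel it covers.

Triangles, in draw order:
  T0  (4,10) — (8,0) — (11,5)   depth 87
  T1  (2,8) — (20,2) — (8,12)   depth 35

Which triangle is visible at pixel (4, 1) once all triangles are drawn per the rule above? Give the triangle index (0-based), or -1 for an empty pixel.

T0:
  2·area = 50
  edge (4, 10)→(8, 0): d=(4,-10) top-left  bias=+0
  edge (8, 0)→(11, 5): d=(3,5) right/bottom  bias=-1
  edge (11, 5)→(4, 10): d=(-7,5) right/bottom  bias=-1
    (3,1)@(7, 3): e=[2,14,34] → X
    (4,1)@(9, 3): e=[22,4,24] → X
    (5,1)@(11, 3): e=[42,-6,14] → .
    (3,2)@(7, 5): e=[10,20,20] → X
    (5,2)@(11, 5): e=[50,0,0] → .  [on edge]
    (3,3)@(7, 7): e=[18,26,6] → X
    (4,3)@(9, 7): e=[38,16,-4] → .
    (2,4)@(5, 9): e=[6,42,2] → X
    (3,4)@(7, 9): e=[26,32,-8] → .
    (2,5)@(5, 11): e=[14,48,-12] → .
  covered (6 px):
    . . . . . . . . . . . .
    . . . X X . . . . . . .
    . . . X X . . . . . . .
    . . . X . . . . . . . .
    . . X . . . . . . . . .
    . . . . . . . . . . . .
T1:
  2·area = 108
  edge (2, 8)→(20, 2): d=(18,-6) top-left  bias=+0
  edge (20, 2)→(8, 12): d=(-12,10) right/bottom  bias=-1
  edge (8, 12)→(2, 8): d=(-6,-4) top-left  bias=+0
    (11,0)@(23, 1): e=[0,-18,126] → .  [on edge]
    (8,1)@(17, 3): e=[0,18,90] → X  [on edge]
    (9,1)@(19, 3): e=[12,-2,98] → .
    (5,2)@(11, 5): e=[0,54,54] → X  [on edge]
    (6,2)@(13, 5): e=[12,34,62] → X
    (7,2)@(15, 5): e=[24,14,70] → X
    (8,2)@(17, 5): e=[36,-6,78] → .
    (2,3)@(5, 7): e=[0,90,18] → X  [on edge]
    (3,3)@(7, 7): e=[12,70,26] → X
    (4,3)@(9, 7): e=[24,50,34] → X
    (7,3)@(15, 7): e=[60,-10,58] → .
    (2,4)@(5, 9): e=[36,66,6] → X
  covered (15 px):
    . . . . . . . . . . . .
    . . . . . . . . X . . .
    . . . . . X X X . . . .
    . . X X X X X . . . . .
    . . X X X X . . . . . .
    . . . X X . . . . . . .

Z-buffer (winner per pixel, '.' = empty):
  . . . . . . . . . . . .
  . . . 0 0 . . . 1 . . .
  . . . 0 0 1 1 1 . . . .
  . . 1 1 1 1 1 . . . . .
  . . 1 1 1 1 . . . . . .
  . . . 1 1 . . . . . . .

Final: 0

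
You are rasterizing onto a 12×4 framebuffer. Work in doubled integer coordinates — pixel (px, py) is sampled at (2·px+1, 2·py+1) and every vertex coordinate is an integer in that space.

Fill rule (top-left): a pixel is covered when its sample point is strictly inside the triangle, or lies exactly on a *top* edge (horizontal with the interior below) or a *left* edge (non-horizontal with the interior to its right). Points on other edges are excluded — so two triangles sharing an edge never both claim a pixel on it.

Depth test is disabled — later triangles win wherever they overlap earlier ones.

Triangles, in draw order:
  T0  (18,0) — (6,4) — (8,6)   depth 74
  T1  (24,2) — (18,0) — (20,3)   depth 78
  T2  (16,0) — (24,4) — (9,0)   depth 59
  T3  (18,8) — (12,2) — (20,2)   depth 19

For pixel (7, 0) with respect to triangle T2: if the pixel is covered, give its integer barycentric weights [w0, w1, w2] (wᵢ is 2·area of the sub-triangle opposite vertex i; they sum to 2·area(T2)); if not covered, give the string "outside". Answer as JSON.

T0:
  2·area = 32  (B↔C swapped to make it positive)
  edge (18, 0)→(8, 6): d=(-10,6) right/bottom  bias=-1
  edge (8, 6)→(6, 4): d=(-2,-2) top-left  bias=+0
  edge (6, 4)→(18, 0): d=(12,-4) top-left  bias=+0
    (1,0)@(3, 1): e=[80,0,-48] → ·  [on edge]
    (7,0)@(15, 1): e=[8,24,0] → #  [on edge]
    (8,0)@(17, 1): e=[-4,28,8] → ·
    (2,1)@(5, 3): e=[48,0,-16] → ·  [on edge]
    (4,1)@(9, 3): e=[24,8,0] → #  [on edge]
    (5,1)@(11, 3): e=[12,12,8] → #
    (6,1)@(13, 3): e=[0,16,16] → ·  [on edge]
    (7,1)@(15, 3): e=[-12,20,24] → ·
    (1,2)@(3, 5): e=[40,-8,0] → ·  [on edge]
    (3,2)@(7, 5): e=[16,0,16] → #  [on edge]
    (5,2)@(11, 5): e=[-8,8,32] → ·
    (3,3)@(7, 7): e=[-4,-4,40] → ·
    (4,3)@(9, 7): e=[-16,0,48] → ·  [on edge]
  covered (5 px):
    · · · · · · · # · · · ·
    · · · · # # · · · · · ·
    · · · # # · · · · · · ·
    · · · · · · · · · · · ·
T1:
  2·area = 14  (B↔C swapped to make it positive)
  edge (24, 2)→(20, 3): d=(-4,1) right/bottom  bias=-1
  edge (20, 3)→(18, 0): d=(-2,-3) top-left  bias=+0
  edge (18, 0)→(24, 2): d=(6,2) right/bottom  bias=-1
    (9,0)@(19, 1): e=[9,1,4] → #
    (10,0)@(21, 1): e=[7,7,0] → ·  [on edge]
    (9,1)@(19, 3): e=[1,-3,16] → ·
  covered (1 px):
    · · · · · · · · · # · ·
    · · · · · · · · · · · ·
    · · · · · · · · · · · ·
    · · · · · · · · · · · ·
T2:
  2·area = 28
  edge (16, 0)→(24, 4): d=(8,4) right/bottom  bias=-1
  edge (24, 4)→(9, 0): d=(-15,-4) top-left  bias=+0
  edge (9, 0)→(16, 0): d=(7,0) top-left  bias=+0
    (6,0)@(13, 1): e=[20,1,7] → #
    (7,0)@(15, 1): e=[12,9,7] → #
    (8,0)@(17, 1): e=[4,17,7] → #
    (9,0)@(19, 1): e=[-4,25,7] → ·
    (6,1)@(13, 3): e=[36,-29,21] → ·
    (7,1)@(15, 3): e=[28,-21,21] → ·
    (8,1)@(17, 3): e=[20,-13,21] → ·
    (10,1)@(21, 3): e=[4,3,21] → #
    (11,1)@(23, 3): e=[-4,11,21] → ·
    (10,2)@(21, 5): e=[20,-27,35] → ·
  covered (4 px):
    · · · · · · # # # · · ·
    · · · · · · · · · · # ·
    · · · · · · · · · · · ·
    · · · · · · · · · · · ·
T3:
  2·area = 48
  edge (18, 8)→(12, 2): d=(-6,-6) top-left  bias=+0
  edge (12, 2)→(20, 2): d=(8,0) top-left  bias=+0
  edge (20, 2)→(18, 8): d=(-2,6) right/bottom  bias=-1
    (5,0)@(11, 1): e=[0,-8,56] → ·  [on edge]
    (6,1)@(13, 3): e=[0,8,40] → #  [on edge]
    (7,1)@(15, 3): e=[12,8,28] → #
    (8,1)@(17, 3): e=[24,8,16] → #
    (9,1)@(19, 3): e=[36,8,4] → #
    (10,1)@(21, 3): e=[48,8,-8] → ·
    (6,2)@(13, 5): e=[-12,24,36] → ·
    (7,2)@(15, 5): e=[0,24,24] → #  [on edge]
    (9,2)@(19, 5): e=[24,24,0] → ·  [on edge]
    (7,3)@(15, 7): e=[-12,40,20] → ·
    (8,3)@(17, 7): e=[0,40,8] → #  [on edge]
    (9,3)@(19, 7): e=[12,40,-4] → ·
  covered (7 px):
    · · · · · · · · · · · ·
    · · · · · · # # # # · ·
    · · · · · · · # # · · ·
    · · · · · · · · # · · ·

Final: [9,7,12]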